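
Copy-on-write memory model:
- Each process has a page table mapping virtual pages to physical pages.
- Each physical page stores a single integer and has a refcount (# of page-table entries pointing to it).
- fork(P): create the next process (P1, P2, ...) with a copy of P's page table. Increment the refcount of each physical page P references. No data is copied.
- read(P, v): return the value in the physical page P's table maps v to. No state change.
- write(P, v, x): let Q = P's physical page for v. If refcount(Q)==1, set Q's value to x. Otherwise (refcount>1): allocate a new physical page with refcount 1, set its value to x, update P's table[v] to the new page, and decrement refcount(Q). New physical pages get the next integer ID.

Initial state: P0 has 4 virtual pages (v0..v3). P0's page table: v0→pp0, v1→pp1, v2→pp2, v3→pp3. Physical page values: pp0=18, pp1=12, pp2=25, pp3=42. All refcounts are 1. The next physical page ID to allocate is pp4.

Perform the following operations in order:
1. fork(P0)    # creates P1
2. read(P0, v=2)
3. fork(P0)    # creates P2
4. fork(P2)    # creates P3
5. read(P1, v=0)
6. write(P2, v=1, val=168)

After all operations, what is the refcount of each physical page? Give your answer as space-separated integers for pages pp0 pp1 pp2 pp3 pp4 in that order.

Answer: 4 3 4 4 1

Derivation:
Op 1: fork(P0) -> P1. 4 ppages; refcounts: pp0:2 pp1:2 pp2:2 pp3:2
Op 2: read(P0, v2) -> 25. No state change.
Op 3: fork(P0) -> P2. 4 ppages; refcounts: pp0:3 pp1:3 pp2:3 pp3:3
Op 4: fork(P2) -> P3. 4 ppages; refcounts: pp0:4 pp1:4 pp2:4 pp3:4
Op 5: read(P1, v0) -> 18. No state change.
Op 6: write(P2, v1, 168). refcount(pp1)=4>1 -> COPY to pp4. 5 ppages; refcounts: pp0:4 pp1:3 pp2:4 pp3:4 pp4:1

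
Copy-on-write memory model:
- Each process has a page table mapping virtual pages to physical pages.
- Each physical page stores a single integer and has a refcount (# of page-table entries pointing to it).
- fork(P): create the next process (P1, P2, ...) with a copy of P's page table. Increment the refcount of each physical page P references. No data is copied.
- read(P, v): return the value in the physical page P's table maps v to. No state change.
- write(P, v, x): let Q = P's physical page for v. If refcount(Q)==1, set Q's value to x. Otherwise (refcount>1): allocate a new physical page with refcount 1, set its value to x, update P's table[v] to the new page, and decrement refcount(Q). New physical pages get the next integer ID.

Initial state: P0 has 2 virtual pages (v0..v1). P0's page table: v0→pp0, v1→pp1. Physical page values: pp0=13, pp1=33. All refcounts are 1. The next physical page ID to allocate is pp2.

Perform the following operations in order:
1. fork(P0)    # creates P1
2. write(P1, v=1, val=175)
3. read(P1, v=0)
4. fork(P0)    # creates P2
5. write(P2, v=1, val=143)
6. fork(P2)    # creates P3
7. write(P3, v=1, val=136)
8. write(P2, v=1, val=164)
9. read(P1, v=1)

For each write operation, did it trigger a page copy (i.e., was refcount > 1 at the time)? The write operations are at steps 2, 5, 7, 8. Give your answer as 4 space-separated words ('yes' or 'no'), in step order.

Op 1: fork(P0) -> P1. 2 ppages; refcounts: pp0:2 pp1:2
Op 2: write(P1, v1, 175). refcount(pp1)=2>1 -> COPY to pp2. 3 ppages; refcounts: pp0:2 pp1:1 pp2:1
Op 3: read(P1, v0) -> 13. No state change.
Op 4: fork(P0) -> P2. 3 ppages; refcounts: pp0:3 pp1:2 pp2:1
Op 5: write(P2, v1, 143). refcount(pp1)=2>1 -> COPY to pp3. 4 ppages; refcounts: pp0:3 pp1:1 pp2:1 pp3:1
Op 6: fork(P2) -> P3. 4 ppages; refcounts: pp0:4 pp1:1 pp2:1 pp3:2
Op 7: write(P3, v1, 136). refcount(pp3)=2>1 -> COPY to pp4. 5 ppages; refcounts: pp0:4 pp1:1 pp2:1 pp3:1 pp4:1
Op 8: write(P2, v1, 164). refcount(pp3)=1 -> write in place. 5 ppages; refcounts: pp0:4 pp1:1 pp2:1 pp3:1 pp4:1
Op 9: read(P1, v1) -> 175. No state change.

yes yes yes no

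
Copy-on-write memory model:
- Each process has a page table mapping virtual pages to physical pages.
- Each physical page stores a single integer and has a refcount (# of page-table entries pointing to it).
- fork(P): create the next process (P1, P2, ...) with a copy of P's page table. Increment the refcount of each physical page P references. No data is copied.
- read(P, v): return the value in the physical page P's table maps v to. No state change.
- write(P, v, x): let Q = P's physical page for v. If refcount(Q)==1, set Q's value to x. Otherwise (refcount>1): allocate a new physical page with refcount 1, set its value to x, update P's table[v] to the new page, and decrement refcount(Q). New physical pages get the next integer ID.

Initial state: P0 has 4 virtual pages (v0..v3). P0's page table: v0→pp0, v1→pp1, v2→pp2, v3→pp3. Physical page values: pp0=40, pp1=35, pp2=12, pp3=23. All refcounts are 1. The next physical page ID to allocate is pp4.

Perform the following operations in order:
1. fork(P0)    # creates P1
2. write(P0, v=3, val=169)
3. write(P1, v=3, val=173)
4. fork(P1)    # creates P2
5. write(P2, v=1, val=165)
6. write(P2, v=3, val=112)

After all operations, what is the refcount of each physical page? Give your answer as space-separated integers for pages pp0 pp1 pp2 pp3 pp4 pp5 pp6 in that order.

Op 1: fork(P0) -> P1. 4 ppages; refcounts: pp0:2 pp1:2 pp2:2 pp3:2
Op 2: write(P0, v3, 169). refcount(pp3)=2>1 -> COPY to pp4. 5 ppages; refcounts: pp0:2 pp1:2 pp2:2 pp3:1 pp4:1
Op 3: write(P1, v3, 173). refcount(pp3)=1 -> write in place. 5 ppages; refcounts: pp0:2 pp1:2 pp2:2 pp3:1 pp4:1
Op 4: fork(P1) -> P2. 5 ppages; refcounts: pp0:3 pp1:3 pp2:3 pp3:2 pp4:1
Op 5: write(P2, v1, 165). refcount(pp1)=3>1 -> COPY to pp5. 6 ppages; refcounts: pp0:3 pp1:2 pp2:3 pp3:2 pp4:1 pp5:1
Op 6: write(P2, v3, 112). refcount(pp3)=2>1 -> COPY to pp6. 7 ppages; refcounts: pp0:3 pp1:2 pp2:3 pp3:1 pp4:1 pp5:1 pp6:1

Answer: 3 2 3 1 1 1 1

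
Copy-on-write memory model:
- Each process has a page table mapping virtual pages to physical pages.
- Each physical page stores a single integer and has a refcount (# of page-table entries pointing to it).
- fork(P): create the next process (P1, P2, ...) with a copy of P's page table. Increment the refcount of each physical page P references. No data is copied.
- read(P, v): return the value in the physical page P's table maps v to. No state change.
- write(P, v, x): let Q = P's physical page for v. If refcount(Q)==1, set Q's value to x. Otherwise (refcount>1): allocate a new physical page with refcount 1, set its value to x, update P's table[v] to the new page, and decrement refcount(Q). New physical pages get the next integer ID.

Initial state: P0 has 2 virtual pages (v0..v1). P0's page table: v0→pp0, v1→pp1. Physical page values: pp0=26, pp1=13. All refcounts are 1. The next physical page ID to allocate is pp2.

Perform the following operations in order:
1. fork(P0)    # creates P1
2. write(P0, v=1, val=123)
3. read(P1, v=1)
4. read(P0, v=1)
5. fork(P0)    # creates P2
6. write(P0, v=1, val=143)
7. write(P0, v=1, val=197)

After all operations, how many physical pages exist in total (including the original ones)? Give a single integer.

Answer: 4

Derivation:
Op 1: fork(P0) -> P1. 2 ppages; refcounts: pp0:2 pp1:2
Op 2: write(P0, v1, 123). refcount(pp1)=2>1 -> COPY to pp2. 3 ppages; refcounts: pp0:2 pp1:1 pp2:1
Op 3: read(P1, v1) -> 13. No state change.
Op 4: read(P0, v1) -> 123. No state change.
Op 5: fork(P0) -> P2. 3 ppages; refcounts: pp0:3 pp1:1 pp2:2
Op 6: write(P0, v1, 143). refcount(pp2)=2>1 -> COPY to pp3. 4 ppages; refcounts: pp0:3 pp1:1 pp2:1 pp3:1
Op 7: write(P0, v1, 197). refcount(pp3)=1 -> write in place. 4 ppages; refcounts: pp0:3 pp1:1 pp2:1 pp3:1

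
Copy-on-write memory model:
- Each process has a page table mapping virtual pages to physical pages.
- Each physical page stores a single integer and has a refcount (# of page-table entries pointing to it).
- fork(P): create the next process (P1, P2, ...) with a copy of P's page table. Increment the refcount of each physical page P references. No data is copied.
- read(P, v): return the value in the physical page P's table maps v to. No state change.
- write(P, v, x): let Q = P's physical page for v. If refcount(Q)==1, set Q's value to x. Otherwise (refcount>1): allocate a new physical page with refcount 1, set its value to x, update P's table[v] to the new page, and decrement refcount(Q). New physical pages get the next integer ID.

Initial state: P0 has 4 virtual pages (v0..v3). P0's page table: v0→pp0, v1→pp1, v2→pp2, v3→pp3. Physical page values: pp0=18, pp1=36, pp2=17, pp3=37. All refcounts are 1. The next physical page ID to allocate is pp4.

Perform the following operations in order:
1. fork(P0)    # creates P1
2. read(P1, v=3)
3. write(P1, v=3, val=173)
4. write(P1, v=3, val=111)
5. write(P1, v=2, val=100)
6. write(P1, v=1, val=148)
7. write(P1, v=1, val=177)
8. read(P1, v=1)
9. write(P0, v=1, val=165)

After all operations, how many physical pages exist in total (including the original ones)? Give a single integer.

Op 1: fork(P0) -> P1. 4 ppages; refcounts: pp0:2 pp1:2 pp2:2 pp3:2
Op 2: read(P1, v3) -> 37. No state change.
Op 3: write(P1, v3, 173). refcount(pp3)=2>1 -> COPY to pp4. 5 ppages; refcounts: pp0:2 pp1:2 pp2:2 pp3:1 pp4:1
Op 4: write(P1, v3, 111). refcount(pp4)=1 -> write in place. 5 ppages; refcounts: pp0:2 pp1:2 pp2:2 pp3:1 pp4:1
Op 5: write(P1, v2, 100). refcount(pp2)=2>1 -> COPY to pp5. 6 ppages; refcounts: pp0:2 pp1:2 pp2:1 pp3:1 pp4:1 pp5:1
Op 6: write(P1, v1, 148). refcount(pp1)=2>1 -> COPY to pp6. 7 ppages; refcounts: pp0:2 pp1:1 pp2:1 pp3:1 pp4:1 pp5:1 pp6:1
Op 7: write(P1, v1, 177). refcount(pp6)=1 -> write in place. 7 ppages; refcounts: pp0:2 pp1:1 pp2:1 pp3:1 pp4:1 pp5:1 pp6:1
Op 8: read(P1, v1) -> 177. No state change.
Op 9: write(P0, v1, 165). refcount(pp1)=1 -> write in place. 7 ppages; refcounts: pp0:2 pp1:1 pp2:1 pp3:1 pp4:1 pp5:1 pp6:1

Answer: 7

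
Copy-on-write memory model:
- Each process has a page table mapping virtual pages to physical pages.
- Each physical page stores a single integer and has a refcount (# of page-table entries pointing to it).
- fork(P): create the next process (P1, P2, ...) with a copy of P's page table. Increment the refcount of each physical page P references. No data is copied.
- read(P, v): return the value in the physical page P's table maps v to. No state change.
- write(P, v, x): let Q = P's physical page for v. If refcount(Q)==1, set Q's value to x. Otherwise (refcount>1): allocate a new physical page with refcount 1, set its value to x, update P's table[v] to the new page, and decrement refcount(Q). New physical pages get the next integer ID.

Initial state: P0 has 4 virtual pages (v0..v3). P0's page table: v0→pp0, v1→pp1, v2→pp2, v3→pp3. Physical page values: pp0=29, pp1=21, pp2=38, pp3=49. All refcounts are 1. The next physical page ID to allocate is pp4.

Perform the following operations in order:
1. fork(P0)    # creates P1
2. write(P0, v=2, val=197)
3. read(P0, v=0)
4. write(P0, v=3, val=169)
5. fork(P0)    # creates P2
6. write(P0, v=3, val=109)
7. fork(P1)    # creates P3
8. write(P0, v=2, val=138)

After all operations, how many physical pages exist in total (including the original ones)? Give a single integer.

Op 1: fork(P0) -> P1. 4 ppages; refcounts: pp0:2 pp1:2 pp2:2 pp3:2
Op 2: write(P0, v2, 197). refcount(pp2)=2>1 -> COPY to pp4. 5 ppages; refcounts: pp0:2 pp1:2 pp2:1 pp3:2 pp4:1
Op 3: read(P0, v0) -> 29. No state change.
Op 4: write(P0, v3, 169). refcount(pp3)=2>1 -> COPY to pp5. 6 ppages; refcounts: pp0:2 pp1:2 pp2:1 pp3:1 pp4:1 pp5:1
Op 5: fork(P0) -> P2. 6 ppages; refcounts: pp0:3 pp1:3 pp2:1 pp3:1 pp4:2 pp5:2
Op 6: write(P0, v3, 109). refcount(pp5)=2>1 -> COPY to pp6. 7 ppages; refcounts: pp0:3 pp1:3 pp2:1 pp3:1 pp4:2 pp5:1 pp6:1
Op 7: fork(P1) -> P3. 7 ppages; refcounts: pp0:4 pp1:4 pp2:2 pp3:2 pp4:2 pp5:1 pp6:1
Op 8: write(P0, v2, 138). refcount(pp4)=2>1 -> COPY to pp7. 8 ppages; refcounts: pp0:4 pp1:4 pp2:2 pp3:2 pp4:1 pp5:1 pp6:1 pp7:1

Answer: 8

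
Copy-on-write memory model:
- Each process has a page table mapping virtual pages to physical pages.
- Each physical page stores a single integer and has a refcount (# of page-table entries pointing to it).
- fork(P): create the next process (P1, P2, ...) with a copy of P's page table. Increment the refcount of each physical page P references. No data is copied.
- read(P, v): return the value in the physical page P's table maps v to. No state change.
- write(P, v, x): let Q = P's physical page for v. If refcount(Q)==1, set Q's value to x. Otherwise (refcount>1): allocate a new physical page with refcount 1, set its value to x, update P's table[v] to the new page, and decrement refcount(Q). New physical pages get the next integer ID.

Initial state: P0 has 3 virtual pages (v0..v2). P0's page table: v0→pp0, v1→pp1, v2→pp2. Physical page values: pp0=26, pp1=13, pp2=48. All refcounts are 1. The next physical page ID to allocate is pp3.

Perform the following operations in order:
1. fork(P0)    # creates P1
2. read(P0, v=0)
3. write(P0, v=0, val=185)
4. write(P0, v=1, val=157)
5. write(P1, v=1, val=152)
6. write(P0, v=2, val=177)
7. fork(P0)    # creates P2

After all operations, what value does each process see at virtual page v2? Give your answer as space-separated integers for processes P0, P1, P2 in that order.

Op 1: fork(P0) -> P1. 3 ppages; refcounts: pp0:2 pp1:2 pp2:2
Op 2: read(P0, v0) -> 26. No state change.
Op 3: write(P0, v0, 185). refcount(pp0)=2>1 -> COPY to pp3. 4 ppages; refcounts: pp0:1 pp1:2 pp2:2 pp3:1
Op 4: write(P0, v1, 157). refcount(pp1)=2>1 -> COPY to pp4. 5 ppages; refcounts: pp0:1 pp1:1 pp2:2 pp3:1 pp4:1
Op 5: write(P1, v1, 152). refcount(pp1)=1 -> write in place. 5 ppages; refcounts: pp0:1 pp1:1 pp2:2 pp3:1 pp4:1
Op 6: write(P0, v2, 177). refcount(pp2)=2>1 -> COPY to pp5. 6 ppages; refcounts: pp0:1 pp1:1 pp2:1 pp3:1 pp4:1 pp5:1
Op 7: fork(P0) -> P2. 6 ppages; refcounts: pp0:1 pp1:1 pp2:1 pp3:2 pp4:2 pp5:2
P0: v2 -> pp5 = 177
P1: v2 -> pp2 = 48
P2: v2 -> pp5 = 177

Answer: 177 48 177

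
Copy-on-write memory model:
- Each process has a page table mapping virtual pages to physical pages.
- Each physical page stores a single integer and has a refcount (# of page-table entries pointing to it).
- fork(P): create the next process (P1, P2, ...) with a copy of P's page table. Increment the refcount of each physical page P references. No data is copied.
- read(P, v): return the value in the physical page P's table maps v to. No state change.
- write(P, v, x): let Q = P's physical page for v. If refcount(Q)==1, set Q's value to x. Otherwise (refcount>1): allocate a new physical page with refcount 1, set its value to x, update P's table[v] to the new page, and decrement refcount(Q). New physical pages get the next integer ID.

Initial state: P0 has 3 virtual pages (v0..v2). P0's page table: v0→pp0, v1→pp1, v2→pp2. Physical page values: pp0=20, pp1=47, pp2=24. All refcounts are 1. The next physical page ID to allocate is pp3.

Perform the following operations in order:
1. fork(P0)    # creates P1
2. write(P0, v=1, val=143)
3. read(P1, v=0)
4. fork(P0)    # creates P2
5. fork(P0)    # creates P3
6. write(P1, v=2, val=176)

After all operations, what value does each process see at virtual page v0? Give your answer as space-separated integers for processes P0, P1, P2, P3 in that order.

Answer: 20 20 20 20

Derivation:
Op 1: fork(P0) -> P1. 3 ppages; refcounts: pp0:2 pp1:2 pp2:2
Op 2: write(P0, v1, 143). refcount(pp1)=2>1 -> COPY to pp3. 4 ppages; refcounts: pp0:2 pp1:1 pp2:2 pp3:1
Op 3: read(P1, v0) -> 20. No state change.
Op 4: fork(P0) -> P2. 4 ppages; refcounts: pp0:3 pp1:1 pp2:3 pp3:2
Op 5: fork(P0) -> P3. 4 ppages; refcounts: pp0:4 pp1:1 pp2:4 pp3:3
Op 6: write(P1, v2, 176). refcount(pp2)=4>1 -> COPY to pp4. 5 ppages; refcounts: pp0:4 pp1:1 pp2:3 pp3:3 pp4:1
P0: v0 -> pp0 = 20
P1: v0 -> pp0 = 20
P2: v0 -> pp0 = 20
P3: v0 -> pp0 = 20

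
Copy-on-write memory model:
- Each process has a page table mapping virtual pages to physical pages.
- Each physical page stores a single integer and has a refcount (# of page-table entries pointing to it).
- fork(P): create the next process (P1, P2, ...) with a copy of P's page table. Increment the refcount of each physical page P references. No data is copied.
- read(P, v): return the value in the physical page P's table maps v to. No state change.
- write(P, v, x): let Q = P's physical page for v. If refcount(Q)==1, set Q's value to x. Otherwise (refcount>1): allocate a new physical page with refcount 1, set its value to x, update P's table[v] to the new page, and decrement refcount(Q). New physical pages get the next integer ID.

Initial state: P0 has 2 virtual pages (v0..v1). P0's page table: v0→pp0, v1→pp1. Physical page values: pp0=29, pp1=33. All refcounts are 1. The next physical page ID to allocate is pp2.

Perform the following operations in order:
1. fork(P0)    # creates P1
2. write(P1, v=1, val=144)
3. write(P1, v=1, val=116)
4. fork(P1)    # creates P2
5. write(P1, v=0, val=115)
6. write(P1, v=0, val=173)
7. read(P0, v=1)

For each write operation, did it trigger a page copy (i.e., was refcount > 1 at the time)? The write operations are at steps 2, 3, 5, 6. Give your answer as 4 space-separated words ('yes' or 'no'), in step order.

Op 1: fork(P0) -> P1. 2 ppages; refcounts: pp0:2 pp1:2
Op 2: write(P1, v1, 144). refcount(pp1)=2>1 -> COPY to pp2. 3 ppages; refcounts: pp0:2 pp1:1 pp2:1
Op 3: write(P1, v1, 116). refcount(pp2)=1 -> write in place. 3 ppages; refcounts: pp0:2 pp1:1 pp2:1
Op 4: fork(P1) -> P2. 3 ppages; refcounts: pp0:3 pp1:1 pp2:2
Op 5: write(P1, v0, 115). refcount(pp0)=3>1 -> COPY to pp3. 4 ppages; refcounts: pp0:2 pp1:1 pp2:2 pp3:1
Op 6: write(P1, v0, 173). refcount(pp3)=1 -> write in place. 4 ppages; refcounts: pp0:2 pp1:1 pp2:2 pp3:1
Op 7: read(P0, v1) -> 33. No state change.

yes no yes no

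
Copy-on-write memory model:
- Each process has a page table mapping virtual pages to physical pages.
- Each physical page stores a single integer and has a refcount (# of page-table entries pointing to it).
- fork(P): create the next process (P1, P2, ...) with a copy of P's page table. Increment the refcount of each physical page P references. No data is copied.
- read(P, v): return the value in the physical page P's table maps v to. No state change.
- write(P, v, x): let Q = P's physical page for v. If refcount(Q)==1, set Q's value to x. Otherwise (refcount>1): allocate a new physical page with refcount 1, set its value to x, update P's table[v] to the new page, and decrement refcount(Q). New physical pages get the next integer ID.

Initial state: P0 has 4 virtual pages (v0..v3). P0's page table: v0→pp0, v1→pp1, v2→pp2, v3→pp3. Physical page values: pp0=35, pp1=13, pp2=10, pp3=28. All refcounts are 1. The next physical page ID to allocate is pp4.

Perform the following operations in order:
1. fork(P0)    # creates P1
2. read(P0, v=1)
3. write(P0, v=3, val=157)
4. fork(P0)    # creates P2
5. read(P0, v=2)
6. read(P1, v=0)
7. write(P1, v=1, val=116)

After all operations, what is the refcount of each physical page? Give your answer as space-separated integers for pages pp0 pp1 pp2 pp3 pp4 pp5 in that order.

Answer: 3 2 3 1 2 1

Derivation:
Op 1: fork(P0) -> P1. 4 ppages; refcounts: pp0:2 pp1:2 pp2:2 pp3:2
Op 2: read(P0, v1) -> 13. No state change.
Op 3: write(P0, v3, 157). refcount(pp3)=2>1 -> COPY to pp4. 5 ppages; refcounts: pp0:2 pp1:2 pp2:2 pp3:1 pp4:1
Op 4: fork(P0) -> P2. 5 ppages; refcounts: pp0:3 pp1:3 pp2:3 pp3:1 pp4:2
Op 5: read(P0, v2) -> 10. No state change.
Op 6: read(P1, v0) -> 35. No state change.
Op 7: write(P1, v1, 116). refcount(pp1)=3>1 -> COPY to pp5. 6 ppages; refcounts: pp0:3 pp1:2 pp2:3 pp3:1 pp4:2 pp5:1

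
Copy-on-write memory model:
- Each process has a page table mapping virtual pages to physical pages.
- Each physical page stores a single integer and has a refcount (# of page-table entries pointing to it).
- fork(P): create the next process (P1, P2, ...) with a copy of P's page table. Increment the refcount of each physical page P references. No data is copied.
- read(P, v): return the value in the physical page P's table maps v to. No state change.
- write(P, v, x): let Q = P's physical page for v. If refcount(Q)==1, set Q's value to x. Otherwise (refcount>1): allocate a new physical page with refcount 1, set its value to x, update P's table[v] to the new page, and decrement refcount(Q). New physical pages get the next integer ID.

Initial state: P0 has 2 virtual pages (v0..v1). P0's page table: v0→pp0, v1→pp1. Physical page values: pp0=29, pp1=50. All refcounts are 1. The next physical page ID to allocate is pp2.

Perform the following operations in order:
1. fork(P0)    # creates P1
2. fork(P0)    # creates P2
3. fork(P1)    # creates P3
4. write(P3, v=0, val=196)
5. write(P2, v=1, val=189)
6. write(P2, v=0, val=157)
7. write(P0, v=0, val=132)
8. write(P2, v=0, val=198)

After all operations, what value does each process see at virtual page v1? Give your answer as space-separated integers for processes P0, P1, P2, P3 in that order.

Op 1: fork(P0) -> P1. 2 ppages; refcounts: pp0:2 pp1:2
Op 2: fork(P0) -> P2. 2 ppages; refcounts: pp0:3 pp1:3
Op 3: fork(P1) -> P3. 2 ppages; refcounts: pp0:4 pp1:4
Op 4: write(P3, v0, 196). refcount(pp0)=4>1 -> COPY to pp2. 3 ppages; refcounts: pp0:3 pp1:4 pp2:1
Op 5: write(P2, v1, 189). refcount(pp1)=4>1 -> COPY to pp3. 4 ppages; refcounts: pp0:3 pp1:3 pp2:1 pp3:1
Op 6: write(P2, v0, 157). refcount(pp0)=3>1 -> COPY to pp4. 5 ppages; refcounts: pp0:2 pp1:3 pp2:1 pp3:1 pp4:1
Op 7: write(P0, v0, 132). refcount(pp0)=2>1 -> COPY to pp5. 6 ppages; refcounts: pp0:1 pp1:3 pp2:1 pp3:1 pp4:1 pp5:1
Op 8: write(P2, v0, 198). refcount(pp4)=1 -> write in place. 6 ppages; refcounts: pp0:1 pp1:3 pp2:1 pp3:1 pp4:1 pp5:1
P0: v1 -> pp1 = 50
P1: v1 -> pp1 = 50
P2: v1 -> pp3 = 189
P3: v1 -> pp1 = 50

Answer: 50 50 189 50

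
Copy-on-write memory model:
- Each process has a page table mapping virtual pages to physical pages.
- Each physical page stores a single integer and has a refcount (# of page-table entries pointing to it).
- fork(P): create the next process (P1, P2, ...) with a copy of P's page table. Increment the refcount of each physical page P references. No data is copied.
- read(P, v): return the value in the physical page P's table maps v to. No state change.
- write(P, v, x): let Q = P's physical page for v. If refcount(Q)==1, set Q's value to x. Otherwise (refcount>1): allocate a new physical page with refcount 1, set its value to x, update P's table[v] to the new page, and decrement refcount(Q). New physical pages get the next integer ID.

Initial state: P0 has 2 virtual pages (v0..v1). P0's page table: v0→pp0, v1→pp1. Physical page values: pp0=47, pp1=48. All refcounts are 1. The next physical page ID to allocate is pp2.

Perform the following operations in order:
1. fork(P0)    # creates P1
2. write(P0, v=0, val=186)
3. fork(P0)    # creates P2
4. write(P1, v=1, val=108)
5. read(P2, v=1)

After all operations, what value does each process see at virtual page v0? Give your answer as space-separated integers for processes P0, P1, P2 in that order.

Answer: 186 47 186

Derivation:
Op 1: fork(P0) -> P1. 2 ppages; refcounts: pp0:2 pp1:2
Op 2: write(P0, v0, 186). refcount(pp0)=2>1 -> COPY to pp2. 3 ppages; refcounts: pp0:1 pp1:2 pp2:1
Op 3: fork(P0) -> P2. 3 ppages; refcounts: pp0:1 pp1:3 pp2:2
Op 4: write(P1, v1, 108). refcount(pp1)=3>1 -> COPY to pp3. 4 ppages; refcounts: pp0:1 pp1:2 pp2:2 pp3:1
Op 5: read(P2, v1) -> 48. No state change.
P0: v0 -> pp2 = 186
P1: v0 -> pp0 = 47
P2: v0 -> pp2 = 186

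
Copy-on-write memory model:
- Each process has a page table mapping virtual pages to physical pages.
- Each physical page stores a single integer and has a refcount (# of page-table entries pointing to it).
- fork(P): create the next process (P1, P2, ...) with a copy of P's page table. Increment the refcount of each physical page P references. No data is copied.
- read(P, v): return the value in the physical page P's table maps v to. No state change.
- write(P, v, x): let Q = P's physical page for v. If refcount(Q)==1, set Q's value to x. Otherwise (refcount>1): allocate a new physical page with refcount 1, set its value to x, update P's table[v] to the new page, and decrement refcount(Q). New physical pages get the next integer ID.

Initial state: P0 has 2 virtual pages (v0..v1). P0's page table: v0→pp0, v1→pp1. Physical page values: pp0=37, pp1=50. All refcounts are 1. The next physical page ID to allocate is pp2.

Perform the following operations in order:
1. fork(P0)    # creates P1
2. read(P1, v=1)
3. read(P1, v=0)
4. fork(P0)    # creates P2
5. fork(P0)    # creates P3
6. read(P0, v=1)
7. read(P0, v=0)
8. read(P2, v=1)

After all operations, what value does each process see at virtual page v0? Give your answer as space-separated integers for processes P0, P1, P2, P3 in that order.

Op 1: fork(P0) -> P1. 2 ppages; refcounts: pp0:2 pp1:2
Op 2: read(P1, v1) -> 50. No state change.
Op 3: read(P1, v0) -> 37. No state change.
Op 4: fork(P0) -> P2. 2 ppages; refcounts: pp0:3 pp1:3
Op 5: fork(P0) -> P3. 2 ppages; refcounts: pp0:4 pp1:4
Op 6: read(P0, v1) -> 50. No state change.
Op 7: read(P0, v0) -> 37. No state change.
Op 8: read(P2, v1) -> 50. No state change.
P0: v0 -> pp0 = 37
P1: v0 -> pp0 = 37
P2: v0 -> pp0 = 37
P3: v0 -> pp0 = 37

Answer: 37 37 37 37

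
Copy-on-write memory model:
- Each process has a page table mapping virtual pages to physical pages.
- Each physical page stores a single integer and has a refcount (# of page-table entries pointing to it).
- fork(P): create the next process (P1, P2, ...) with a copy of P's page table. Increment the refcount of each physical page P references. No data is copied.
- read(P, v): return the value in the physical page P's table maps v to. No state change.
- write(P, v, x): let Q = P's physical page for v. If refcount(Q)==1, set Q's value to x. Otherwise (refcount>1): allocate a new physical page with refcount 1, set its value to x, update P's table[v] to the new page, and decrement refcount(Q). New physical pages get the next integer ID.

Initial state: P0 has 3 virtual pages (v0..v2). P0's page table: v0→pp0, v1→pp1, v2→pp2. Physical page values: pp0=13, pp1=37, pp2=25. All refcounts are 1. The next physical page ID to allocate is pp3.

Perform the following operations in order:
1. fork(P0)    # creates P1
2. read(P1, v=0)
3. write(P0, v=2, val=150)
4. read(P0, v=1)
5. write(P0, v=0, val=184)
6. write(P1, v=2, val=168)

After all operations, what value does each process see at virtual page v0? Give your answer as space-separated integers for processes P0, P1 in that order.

Op 1: fork(P0) -> P1. 3 ppages; refcounts: pp0:2 pp1:2 pp2:2
Op 2: read(P1, v0) -> 13. No state change.
Op 3: write(P0, v2, 150). refcount(pp2)=2>1 -> COPY to pp3. 4 ppages; refcounts: pp0:2 pp1:2 pp2:1 pp3:1
Op 4: read(P0, v1) -> 37. No state change.
Op 5: write(P0, v0, 184). refcount(pp0)=2>1 -> COPY to pp4. 5 ppages; refcounts: pp0:1 pp1:2 pp2:1 pp3:1 pp4:1
Op 6: write(P1, v2, 168). refcount(pp2)=1 -> write in place. 5 ppages; refcounts: pp0:1 pp1:2 pp2:1 pp3:1 pp4:1
P0: v0 -> pp4 = 184
P1: v0 -> pp0 = 13

Answer: 184 13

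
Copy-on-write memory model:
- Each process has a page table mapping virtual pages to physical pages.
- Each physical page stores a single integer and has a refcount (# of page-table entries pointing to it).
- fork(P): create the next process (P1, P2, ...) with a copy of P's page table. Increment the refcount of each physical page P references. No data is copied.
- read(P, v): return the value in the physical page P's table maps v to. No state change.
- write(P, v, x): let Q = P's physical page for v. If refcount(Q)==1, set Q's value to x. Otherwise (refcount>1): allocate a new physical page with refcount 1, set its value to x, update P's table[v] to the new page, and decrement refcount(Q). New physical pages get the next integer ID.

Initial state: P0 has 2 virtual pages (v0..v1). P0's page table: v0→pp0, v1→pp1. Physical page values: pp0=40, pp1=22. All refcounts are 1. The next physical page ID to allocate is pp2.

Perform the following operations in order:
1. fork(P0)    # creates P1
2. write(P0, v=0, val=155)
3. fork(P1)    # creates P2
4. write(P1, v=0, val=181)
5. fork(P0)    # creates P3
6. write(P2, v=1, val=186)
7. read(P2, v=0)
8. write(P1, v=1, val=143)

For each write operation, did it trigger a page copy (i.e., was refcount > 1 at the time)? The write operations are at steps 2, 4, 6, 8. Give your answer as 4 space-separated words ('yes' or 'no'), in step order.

Op 1: fork(P0) -> P1. 2 ppages; refcounts: pp0:2 pp1:2
Op 2: write(P0, v0, 155). refcount(pp0)=2>1 -> COPY to pp2. 3 ppages; refcounts: pp0:1 pp1:2 pp2:1
Op 3: fork(P1) -> P2. 3 ppages; refcounts: pp0:2 pp1:3 pp2:1
Op 4: write(P1, v0, 181). refcount(pp0)=2>1 -> COPY to pp3. 4 ppages; refcounts: pp0:1 pp1:3 pp2:1 pp3:1
Op 5: fork(P0) -> P3. 4 ppages; refcounts: pp0:1 pp1:4 pp2:2 pp3:1
Op 6: write(P2, v1, 186). refcount(pp1)=4>1 -> COPY to pp4. 5 ppages; refcounts: pp0:1 pp1:3 pp2:2 pp3:1 pp4:1
Op 7: read(P2, v0) -> 40. No state change.
Op 8: write(P1, v1, 143). refcount(pp1)=3>1 -> COPY to pp5. 6 ppages; refcounts: pp0:1 pp1:2 pp2:2 pp3:1 pp4:1 pp5:1

yes yes yes yes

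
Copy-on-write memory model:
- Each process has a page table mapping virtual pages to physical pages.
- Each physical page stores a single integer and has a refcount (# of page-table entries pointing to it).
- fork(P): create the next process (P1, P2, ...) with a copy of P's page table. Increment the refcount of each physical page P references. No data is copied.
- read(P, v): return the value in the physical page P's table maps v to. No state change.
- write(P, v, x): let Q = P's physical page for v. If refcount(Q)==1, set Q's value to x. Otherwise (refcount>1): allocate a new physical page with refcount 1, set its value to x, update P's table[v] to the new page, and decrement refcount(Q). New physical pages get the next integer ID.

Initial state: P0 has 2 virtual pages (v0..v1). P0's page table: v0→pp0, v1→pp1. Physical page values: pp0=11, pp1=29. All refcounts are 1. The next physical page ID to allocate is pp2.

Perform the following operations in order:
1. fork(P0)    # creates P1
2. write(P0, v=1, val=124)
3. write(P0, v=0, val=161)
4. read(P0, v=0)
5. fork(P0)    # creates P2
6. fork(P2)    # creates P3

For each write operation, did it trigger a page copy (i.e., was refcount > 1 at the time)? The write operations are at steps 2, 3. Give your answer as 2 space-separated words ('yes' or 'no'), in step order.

Op 1: fork(P0) -> P1. 2 ppages; refcounts: pp0:2 pp1:2
Op 2: write(P0, v1, 124). refcount(pp1)=2>1 -> COPY to pp2. 3 ppages; refcounts: pp0:2 pp1:1 pp2:1
Op 3: write(P0, v0, 161). refcount(pp0)=2>1 -> COPY to pp3. 4 ppages; refcounts: pp0:1 pp1:1 pp2:1 pp3:1
Op 4: read(P0, v0) -> 161. No state change.
Op 5: fork(P0) -> P2. 4 ppages; refcounts: pp0:1 pp1:1 pp2:2 pp3:2
Op 6: fork(P2) -> P3. 4 ppages; refcounts: pp0:1 pp1:1 pp2:3 pp3:3

yes yes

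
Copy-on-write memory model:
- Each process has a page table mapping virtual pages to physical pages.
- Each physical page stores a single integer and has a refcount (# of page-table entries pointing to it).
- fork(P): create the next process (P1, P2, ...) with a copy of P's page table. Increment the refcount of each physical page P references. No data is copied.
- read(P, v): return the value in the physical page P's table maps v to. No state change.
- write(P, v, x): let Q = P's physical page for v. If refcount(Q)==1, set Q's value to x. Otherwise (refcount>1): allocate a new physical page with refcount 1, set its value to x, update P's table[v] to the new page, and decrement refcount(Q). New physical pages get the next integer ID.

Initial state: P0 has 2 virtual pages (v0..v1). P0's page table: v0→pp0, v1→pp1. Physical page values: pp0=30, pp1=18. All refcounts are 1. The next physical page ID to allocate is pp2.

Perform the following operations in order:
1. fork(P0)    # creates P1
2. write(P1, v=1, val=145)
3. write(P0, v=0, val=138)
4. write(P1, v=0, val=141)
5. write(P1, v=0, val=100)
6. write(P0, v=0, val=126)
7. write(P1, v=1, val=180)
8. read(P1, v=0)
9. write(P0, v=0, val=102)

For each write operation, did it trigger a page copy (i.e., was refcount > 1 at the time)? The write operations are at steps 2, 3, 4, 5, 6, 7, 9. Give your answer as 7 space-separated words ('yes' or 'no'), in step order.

Op 1: fork(P0) -> P1. 2 ppages; refcounts: pp0:2 pp1:2
Op 2: write(P1, v1, 145). refcount(pp1)=2>1 -> COPY to pp2. 3 ppages; refcounts: pp0:2 pp1:1 pp2:1
Op 3: write(P0, v0, 138). refcount(pp0)=2>1 -> COPY to pp3. 4 ppages; refcounts: pp0:1 pp1:1 pp2:1 pp3:1
Op 4: write(P1, v0, 141). refcount(pp0)=1 -> write in place. 4 ppages; refcounts: pp0:1 pp1:1 pp2:1 pp3:1
Op 5: write(P1, v0, 100). refcount(pp0)=1 -> write in place. 4 ppages; refcounts: pp0:1 pp1:1 pp2:1 pp3:1
Op 6: write(P0, v0, 126). refcount(pp3)=1 -> write in place. 4 ppages; refcounts: pp0:1 pp1:1 pp2:1 pp3:1
Op 7: write(P1, v1, 180). refcount(pp2)=1 -> write in place. 4 ppages; refcounts: pp0:1 pp1:1 pp2:1 pp3:1
Op 8: read(P1, v0) -> 100. No state change.
Op 9: write(P0, v0, 102). refcount(pp3)=1 -> write in place. 4 ppages; refcounts: pp0:1 pp1:1 pp2:1 pp3:1

yes yes no no no no no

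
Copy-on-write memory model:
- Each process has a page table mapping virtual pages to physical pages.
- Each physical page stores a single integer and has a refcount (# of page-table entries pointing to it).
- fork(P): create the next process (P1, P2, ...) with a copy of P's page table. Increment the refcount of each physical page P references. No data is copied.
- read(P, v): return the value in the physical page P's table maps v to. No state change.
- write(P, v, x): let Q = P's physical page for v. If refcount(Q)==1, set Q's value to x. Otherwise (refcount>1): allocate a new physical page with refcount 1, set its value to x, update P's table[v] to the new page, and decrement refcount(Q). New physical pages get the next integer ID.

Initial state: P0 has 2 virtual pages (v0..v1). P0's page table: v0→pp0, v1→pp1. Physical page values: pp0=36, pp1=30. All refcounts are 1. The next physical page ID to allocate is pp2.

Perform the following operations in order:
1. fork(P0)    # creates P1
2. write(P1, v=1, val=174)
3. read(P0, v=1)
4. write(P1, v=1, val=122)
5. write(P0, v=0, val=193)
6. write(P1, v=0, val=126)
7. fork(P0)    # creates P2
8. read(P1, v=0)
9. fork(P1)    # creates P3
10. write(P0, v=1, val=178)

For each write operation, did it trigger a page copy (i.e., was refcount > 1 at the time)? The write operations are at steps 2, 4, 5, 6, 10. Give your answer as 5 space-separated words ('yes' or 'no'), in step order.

Op 1: fork(P0) -> P1. 2 ppages; refcounts: pp0:2 pp1:2
Op 2: write(P1, v1, 174). refcount(pp1)=2>1 -> COPY to pp2. 3 ppages; refcounts: pp0:2 pp1:1 pp2:1
Op 3: read(P0, v1) -> 30. No state change.
Op 4: write(P1, v1, 122). refcount(pp2)=1 -> write in place. 3 ppages; refcounts: pp0:2 pp1:1 pp2:1
Op 5: write(P0, v0, 193). refcount(pp0)=2>1 -> COPY to pp3. 4 ppages; refcounts: pp0:1 pp1:1 pp2:1 pp3:1
Op 6: write(P1, v0, 126). refcount(pp0)=1 -> write in place. 4 ppages; refcounts: pp0:1 pp1:1 pp2:1 pp3:1
Op 7: fork(P0) -> P2. 4 ppages; refcounts: pp0:1 pp1:2 pp2:1 pp3:2
Op 8: read(P1, v0) -> 126. No state change.
Op 9: fork(P1) -> P3. 4 ppages; refcounts: pp0:2 pp1:2 pp2:2 pp3:2
Op 10: write(P0, v1, 178). refcount(pp1)=2>1 -> COPY to pp4. 5 ppages; refcounts: pp0:2 pp1:1 pp2:2 pp3:2 pp4:1

yes no yes no yes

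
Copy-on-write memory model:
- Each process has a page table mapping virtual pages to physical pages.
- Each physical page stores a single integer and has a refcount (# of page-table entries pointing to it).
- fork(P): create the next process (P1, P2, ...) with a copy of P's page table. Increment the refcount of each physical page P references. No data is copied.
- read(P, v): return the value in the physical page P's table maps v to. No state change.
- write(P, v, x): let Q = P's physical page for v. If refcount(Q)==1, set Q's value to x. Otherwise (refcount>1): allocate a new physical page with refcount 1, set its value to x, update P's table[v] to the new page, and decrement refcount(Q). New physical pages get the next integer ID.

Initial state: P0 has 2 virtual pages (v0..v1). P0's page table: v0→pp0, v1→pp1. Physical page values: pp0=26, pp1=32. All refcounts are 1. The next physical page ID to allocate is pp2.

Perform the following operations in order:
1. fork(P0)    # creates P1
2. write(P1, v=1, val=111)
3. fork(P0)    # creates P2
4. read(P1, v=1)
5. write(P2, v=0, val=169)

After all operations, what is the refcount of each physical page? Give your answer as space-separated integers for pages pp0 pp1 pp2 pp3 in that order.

Answer: 2 2 1 1

Derivation:
Op 1: fork(P0) -> P1. 2 ppages; refcounts: pp0:2 pp1:2
Op 2: write(P1, v1, 111). refcount(pp1)=2>1 -> COPY to pp2. 3 ppages; refcounts: pp0:2 pp1:1 pp2:1
Op 3: fork(P0) -> P2. 3 ppages; refcounts: pp0:3 pp1:2 pp2:1
Op 4: read(P1, v1) -> 111. No state change.
Op 5: write(P2, v0, 169). refcount(pp0)=3>1 -> COPY to pp3. 4 ppages; refcounts: pp0:2 pp1:2 pp2:1 pp3:1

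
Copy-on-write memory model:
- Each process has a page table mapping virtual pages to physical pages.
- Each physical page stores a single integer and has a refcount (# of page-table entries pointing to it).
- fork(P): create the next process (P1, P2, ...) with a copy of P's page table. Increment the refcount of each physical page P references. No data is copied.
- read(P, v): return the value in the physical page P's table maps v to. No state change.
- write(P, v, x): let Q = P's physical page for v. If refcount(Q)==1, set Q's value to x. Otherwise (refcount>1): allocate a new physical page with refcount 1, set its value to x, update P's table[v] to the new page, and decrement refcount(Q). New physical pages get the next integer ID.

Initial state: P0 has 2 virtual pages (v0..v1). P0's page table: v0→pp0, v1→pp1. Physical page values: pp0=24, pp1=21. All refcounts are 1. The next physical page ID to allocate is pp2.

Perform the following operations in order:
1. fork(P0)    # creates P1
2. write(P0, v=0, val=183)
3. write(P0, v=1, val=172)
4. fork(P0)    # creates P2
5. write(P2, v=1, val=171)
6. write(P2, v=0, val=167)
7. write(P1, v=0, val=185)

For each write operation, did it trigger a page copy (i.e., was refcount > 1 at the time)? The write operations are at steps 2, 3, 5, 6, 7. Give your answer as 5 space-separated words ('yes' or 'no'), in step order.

Op 1: fork(P0) -> P1. 2 ppages; refcounts: pp0:2 pp1:2
Op 2: write(P0, v0, 183). refcount(pp0)=2>1 -> COPY to pp2. 3 ppages; refcounts: pp0:1 pp1:2 pp2:1
Op 3: write(P0, v1, 172). refcount(pp1)=2>1 -> COPY to pp3. 4 ppages; refcounts: pp0:1 pp1:1 pp2:1 pp3:1
Op 4: fork(P0) -> P2. 4 ppages; refcounts: pp0:1 pp1:1 pp2:2 pp3:2
Op 5: write(P2, v1, 171). refcount(pp3)=2>1 -> COPY to pp4. 5 ppages; refcounts: pp0:1 pp1:1 pp2:2 pp3:1 pp4:1
Op 6: write(P2, v0, 167). refcount(pp2)=2>1 -> COPY to pp5. 6 ppages; refcounts: pp0:1 pp1:1 pp2:1 pp3:1 pp4:1 pp5:1
Op 7: write(P1, v0, 185). refcount(pp0)=1 -> write in place. 6 ppages; refcounts: pp0:1 pp1:1 pp2:1 pp3:1 pp4:1 pp5:1

yes yes yes yes no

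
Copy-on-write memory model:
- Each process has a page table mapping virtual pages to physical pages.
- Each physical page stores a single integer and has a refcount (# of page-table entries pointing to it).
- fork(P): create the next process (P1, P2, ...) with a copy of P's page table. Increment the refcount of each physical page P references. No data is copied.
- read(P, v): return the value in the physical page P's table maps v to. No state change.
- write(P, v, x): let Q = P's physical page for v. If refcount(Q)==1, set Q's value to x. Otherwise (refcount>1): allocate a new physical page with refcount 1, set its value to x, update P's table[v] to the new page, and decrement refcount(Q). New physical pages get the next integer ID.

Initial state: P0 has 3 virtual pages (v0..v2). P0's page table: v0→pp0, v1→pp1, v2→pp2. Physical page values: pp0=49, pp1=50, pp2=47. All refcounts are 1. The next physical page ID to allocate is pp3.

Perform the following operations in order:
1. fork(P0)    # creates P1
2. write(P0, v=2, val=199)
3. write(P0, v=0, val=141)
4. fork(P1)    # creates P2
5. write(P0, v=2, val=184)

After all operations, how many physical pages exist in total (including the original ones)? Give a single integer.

Op 1: fork(P0) -> P1. 3 ppages; refcounts: pp0:2 pp1:2 pp2:2
Op 2: write(P0, v2, 199). refcount(pp2)=2>1 -> COPY to pp3. 4 ppages; refcounts: pp0:2 pp1:2 pp2:1 pp3:1
Op 3: write(P0, v0, 141). refcount(pp0)=2>1 -> COPY to pp4. 5 ppages; refcounts: pp0:1 pp1:2 pp2:1 pp3:1 pp4:1
Op 4: fork(P1) -> P2. 5 ppages; refcounts: pp0:2 pp1:3 pp2:2 pp3:1 pp4:1
Op 5: write(P0, v2, 184). refcount(pp3)=1 -> write in place. 5 ppages; refcounts: pp0:2 pp1:3 pp2:2 pp3:1 pp4:1

Answer: 5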